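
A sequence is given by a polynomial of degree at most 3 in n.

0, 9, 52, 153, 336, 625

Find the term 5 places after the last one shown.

Δ: 9, 43, 101, 183, 289
Δ²: 34, 58, 82, 106
Δ³: 24, 24, 24
Third differences constant at 24.
106 + 24 = 130;  289 + 130 = 419;  625 + 419 = 1044
130 + 24 = 154;  419 + 154 = 573;  1044 + 573 = 1617
154 + 24 = 178;  573 + 178 = 751;  1617 + 751 = 2368
178 + 24 = 202;  751 + 202 = 953;  2368 + 953 = 3321
202 + 24 = 226;  953 + 226 = 1179;  3321 + 1179 = 4500

4500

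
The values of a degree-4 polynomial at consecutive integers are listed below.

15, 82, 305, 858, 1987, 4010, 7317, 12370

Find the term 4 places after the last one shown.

61802

67 , 223 , 553 , 1129 , 2023 , 3307 , 5053
156 , 330 , 576 , 894 , 1284 , 1746
174 , 246 , 318 , 390 , 462
72 , 72 , 72 , 72
Constant fourth difference = 72, so extend:
462 + 72 = 534;  1746 + 534 = 2280;  5053 + 2280 = 7333;  12370 + 7333 = 19703
534 + 72 = 606;  2280 + 606 = 2886;  7333 + 2886 = 10219;  19703 + 10219 = 29922
606 + 72 = 678;  2886 + 678 = 3564;  10219 + 3564 = 13783;  29922 + 13783 = 43705
678 + 72 = 750;  3564 + 750 = 4314;  13783 + 4314 = 18097;  43705 + 18097 = 61802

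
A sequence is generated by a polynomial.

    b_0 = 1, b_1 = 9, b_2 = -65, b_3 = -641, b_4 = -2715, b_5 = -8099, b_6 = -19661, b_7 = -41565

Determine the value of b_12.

8  -74  -576  -2074  -5384  -11562  -21904
-82  -502  -1498  -3310  -6178  -10342
-420  -996  -1812  -2868  -4164
-576  -816  -1056  -1296
-240  -240  -240
Fifth differences constant at -240.
-1296 − 240 = -1536;  -4164 − 1536 = -5700;  -10342 − 5700 = -16042;  -21904 − 16042 = -37946;  -41565 − 37946 = -79511
-1536 − 240 = -1776;  -5700 − 1776 = -7476;  -16042 − 7476 = -23518;  -37946 − 23518 = -61464;  -79511 − 61464 = -140975
-1776 − 240 = -2016;  -7476 − 2016 = -9492;  -23518 − 9492 = -33010;  -61464 − 33010 = -94474;  -140975 − 94474 = -235449
-2016 − 240 = -2256;  -9492 − 2256 = -11748;  -33010 − 11748 = -44758;  -94474 − 44758 = -139232;  -235449 − 139232 = -374681
-2256 − 240 = -2496;  -11748 − 2496 = -14244;  -44758 − 14244 = -59002;  -139232 − 59002 = -198234;  -374681 − 198234 = -572915

-572915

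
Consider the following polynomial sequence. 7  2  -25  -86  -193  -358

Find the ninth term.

-1321

First differences: -5  -27  -61  -107  -165
Second differences: -22  -34  -46  -58
Third differences: -12  -12  -12
Third differences constant at -12.
-58 − 12 = -70;  -165 − 70 = -235;  -358 − 235 = -593
-70 − 12 = -82;  -235 − 82 = -317;  -593 − 317 = -910
-82 − 12 = -94;  -317 − 94 = -411;  -910 − 411 = -1321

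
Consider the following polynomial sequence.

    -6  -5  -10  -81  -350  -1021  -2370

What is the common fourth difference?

-72

First differences: 1, -5, -71, -269, -671, -1349
Second differences: -6, -66, -198, -402, -678
Third differences: -60, -132, -204, -276
Fourth differences: -72, -72, -72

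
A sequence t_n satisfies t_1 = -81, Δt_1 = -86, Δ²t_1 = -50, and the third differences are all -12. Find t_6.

-1131

Build the table forward from the leading diagonal:
D3: -12  -12  -12  -12  -12  -12
D2: -50  -62  -74  -86  -98  -110
D1: -86  -136  -198  -272  -358  -456
t: -81  -167  -303  -501  -773  -1131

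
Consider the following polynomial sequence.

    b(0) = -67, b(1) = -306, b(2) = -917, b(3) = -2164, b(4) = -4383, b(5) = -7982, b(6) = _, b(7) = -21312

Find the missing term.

Using the first 6 terms:
-239, -611, -1247, -2219, -3599
-372, -636, -972, -1380
-264, -336, -408
-72, -72
Constant fourth difference = -72.
Extend forward: -408 − 72 = -480;  -1380 − 480 = -1860;  -3599 − 1860 = -5459;  -7982 − 5459 = -13441

-13441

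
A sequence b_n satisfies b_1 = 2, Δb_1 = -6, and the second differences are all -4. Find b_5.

-46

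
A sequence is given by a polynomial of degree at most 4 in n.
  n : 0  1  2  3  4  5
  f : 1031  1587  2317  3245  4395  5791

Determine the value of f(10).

D1: 556 , 730 , 928 , 1150 , 1396
D2: 174 , 198 , 222 , 246
D3: 24 , 24 , 24
Constant third difference = 24, so extend:
246 + 24 = 270;  1396 + 270 = 1666;  5791 + 1666 = 7457
270 + 24 = 294;  1666 + 294 = 1960;  7457 + 1960 = 9417
294 + 24 = 318;  1960 + 318 = 2278;  9417 + 2278 = 11695
318 + 24 = 342;  2278 + 342 = 2620;  11695 + 2620 = 14315
342 + 24 = 366;  2620 + 366 = 2986;  14315 + 2986 = 17301

17301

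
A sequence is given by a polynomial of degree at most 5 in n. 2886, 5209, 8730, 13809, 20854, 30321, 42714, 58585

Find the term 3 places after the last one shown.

133306

First differences: 2323, 3521, 5079, 7045, 9467, 12393, 15871
Second differences: 1198, 1558, 1966, 2422, 2926, 3478
Third differences: 360, 408, 456, 504, 552
Fourth differences: 48, 48, 48, 48
Constant fourth difference = 48, so extend:
552 + 48 = 600;  3478 + 600 = 4078;  15871 + 4078 = 19949;  58585 + 19949 = 78534
600 + 48 = 648;  4078 + 648 = 4726;  19949 + 4726 = 24675;  78534 + 24675 = 103209
648 + 48 = 696;  4726 + 696 = 5422;  24675 + 5422 = 30097;  103209 + 30097 = 133306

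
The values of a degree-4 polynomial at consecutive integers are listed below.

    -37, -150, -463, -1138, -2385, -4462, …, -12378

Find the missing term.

-7675

Using the first 6 terms:
D1: -113  -313  -675  -1247  -2077
D2: -200  -362  -572  -830
D3: -162  -210  -258
D4: -48  -48
Constant fourth difference = -48.
Extend forward: -258 − 48 = -306;  -830 − 306 = -1136;  -2077 − 1136 = -3213;  -4462 − 3213 = -7675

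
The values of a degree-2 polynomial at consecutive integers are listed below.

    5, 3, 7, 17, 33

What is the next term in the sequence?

55

-2  4  10  16
6  6  6
The second differences are constant (6).
16 + 6 = 22;  33 + 22 = 55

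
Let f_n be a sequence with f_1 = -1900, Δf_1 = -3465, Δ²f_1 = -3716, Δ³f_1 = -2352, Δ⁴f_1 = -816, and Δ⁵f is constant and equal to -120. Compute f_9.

Build the table forward from the leading diagonal:
Δ⁵: -120, -120, -120, -120, -120, -120, -120, -120, -120
Δ⁴: -816, -936, -1056, -1176, -1296, -1416, -1536, -1656, -1776
Δ³: -2352, -3168, -4104, -5160, -6336, -7632, -9048, -10584, -12240
Δ²: -3716, -6068, -9236, -13340, -18500, -24836, -32468, -41516, -52100
Δ: -3465, -7181, -13249, -22485, -35825, -54325, -79161, -111629, -153145
f: -1900, -5365, -12546, -25795, -48280, -84105, -138430, -217591, -329220

-329220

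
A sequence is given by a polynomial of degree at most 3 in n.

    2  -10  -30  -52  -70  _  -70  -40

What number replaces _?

-78

Using the first 5 terms:
First differences: -12, -20, -22, -18
Second differences: -8, -2, 4
Third differences: 6, 6
Constant third difference = 6.
Extend forward: 4 + 6 = 10;  -18 + 10 = -8;  -70 − 8 = -78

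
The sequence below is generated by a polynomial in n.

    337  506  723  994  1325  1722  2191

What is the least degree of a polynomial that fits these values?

3

First differences: 169, 217, 271, 331, 397, 469
Second differences: 48, 54, 60, 66, 72
Third differences: 6, 6, 6, 6
The third differences are constant, so the polynomial has degree 3.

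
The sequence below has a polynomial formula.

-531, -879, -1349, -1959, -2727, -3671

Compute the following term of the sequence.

-4809

-348  -470  -610  -768  -944
-122  -140  -158  -176
-18  -18  -18
The third differences are constant (-18).
-176 − 18 = -194;  -944 − 194 = -1138;  -3671 − 1138 = -4809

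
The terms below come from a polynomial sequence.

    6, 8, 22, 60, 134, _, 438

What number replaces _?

256

Using the first 5 terms:
Δ: 2, 14, 38, 74
Δ²: 12, 24, 36
Δ³: 12, 12
Constant third difference = 12.
Extend forward: 36 + 12 = 48;  74 + 48 = 122;  134 + 122 = 256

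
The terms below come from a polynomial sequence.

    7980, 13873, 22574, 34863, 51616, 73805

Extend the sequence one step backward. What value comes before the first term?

4211

D1: 5893, 8701, 12289, 16753, 22189
D2: 2808, 3588, 4464, 5436
D3: 780, 876, 972
D4: 96, 96
The fourth differences are constant at 96.
Work back: 780 − 96 = 684;  2808 − 684 = 2124;  5893 − 2124 = 3769;  7980 − 3769 = 4211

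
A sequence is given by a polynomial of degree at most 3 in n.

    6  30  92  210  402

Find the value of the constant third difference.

18

Δ: 24, 62, 118, 192
Δ²: 38, 56, 74
Δ³: 18, 18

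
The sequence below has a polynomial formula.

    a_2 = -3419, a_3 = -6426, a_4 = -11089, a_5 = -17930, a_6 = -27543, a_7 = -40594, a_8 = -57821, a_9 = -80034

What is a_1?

-3007  -4663  -6841  -9613  -13051  -17227  -22213
-1656  -2178  -2772  -3438  -4176  -4986
-522  -594  -666  -738  -810
-72  -72  -72  -72
The fourth differences are constant at -72.
Work back: -522 + 72 = -450;  -1656 + 450 = -1206;  -3007 + 1206 = -1801;  -3419 + 1801 = -1618

-1618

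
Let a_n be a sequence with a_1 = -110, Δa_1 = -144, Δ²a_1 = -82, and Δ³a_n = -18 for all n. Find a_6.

-1830

Build the table forward from the leading diagonal:
Third differences: -18  -18  -18  -18  -18  -18
Second differences: -82  -100  -118  -136  -154  -172
First differences: -144  -226  -326  -444  -580  -734
a: -110  -254  -480  -806  -1250  -1830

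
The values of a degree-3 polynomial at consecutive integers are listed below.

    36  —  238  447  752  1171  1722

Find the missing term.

107

Using the last 5 terms:
First differences: 209  305  419  551
Second differences: 96  114  132
Third differences: 18  18
Constant third difference = 18.
Extend backward: 96 − 18 = 78;  209 − 78 = 131;  238 − 131 = 107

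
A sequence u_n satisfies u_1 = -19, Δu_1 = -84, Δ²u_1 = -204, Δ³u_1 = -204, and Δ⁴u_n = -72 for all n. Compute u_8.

-14551

Build the table forward from the leading diagonal:
Δ⁴: -72  -72  -72  -72  -72  -72  -72  -72
Δ³: -204  -276  -348  -420  -492  -564  -636  -708
Δ²: -204  -408  -684  -1032  -1452  -1944  -2508  -3144
Δ: -84  -288  -696  -1380  -2412  -3864  -5808  -8316
u: -19  -103  -391  -1087  -2467  -4879  -8743  -14551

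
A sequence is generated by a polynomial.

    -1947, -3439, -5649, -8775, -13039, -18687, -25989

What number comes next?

First differences: -1492, -2210, -3126, -4264, -5648, -7302
Second differences: -718, -916, -1138, -1384, -1654
Third differences: -198, -222, -246, -270
Fourth differences: -24, -24, -24
The fourth differences are constant (-24).
-270 − 24 = -294;  -1654 − 294 = -1948;  -7302 − 1948 = -9250;  -25989 − 9250 = -35239

-35239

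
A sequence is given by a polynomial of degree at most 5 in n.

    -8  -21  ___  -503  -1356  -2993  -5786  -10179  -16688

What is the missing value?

-134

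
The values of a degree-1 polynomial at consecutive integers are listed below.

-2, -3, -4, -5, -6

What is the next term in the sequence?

-1, -1, -1, -1
The first differences are constant (-1).
-6 − 1 = -7

-7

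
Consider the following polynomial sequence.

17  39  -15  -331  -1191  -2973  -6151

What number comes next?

-11295

Δ: 22, -54, -316, -860, -1782, -3178
Δ²: -76, -262, -544, -922, -1396
Δ³: -186, -282, -378, -474
Δ⁴: -96, -96, -96
The fourth differences are constant (-96).
-474 − 96 = -570;  -1396 − 570 = -1966;  -3178 − 1966 = -5144;  -6151 − 5144 = -11295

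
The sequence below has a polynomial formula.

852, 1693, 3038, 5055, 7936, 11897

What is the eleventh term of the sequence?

57142

First differences: 841, 1345, 2017, 2881, 3961
Second differences: 504, 672, 864, 1080
Third differences: 168, 192, 216
Fourth differences: 24, 24
Constant fourth difference = 24, so extend:
216 + 24 = 240;  1080 + 240 = 1320;  3961 + 1320 = 5281;  11897 + 5281 = 17178
240 + 24 = 264;  1320 + 264 = 1584;  5281 + 1584 = 6865;  17178 + 6865 = 24043
264 + 24 = 288;  1584 + 288 = 1872;  6865 + 1872 = 8737;  24043 + 8737 = 32780
288 + 24 = 312;  1872 + 312 = 2184;  8737 + 2184 = 10921;  32780 + 10921 = 43701
312 + 24 = 336;  2184 + 336 = 2520;  10921 + 2520 = 13441;  43701 + 13441 = 57142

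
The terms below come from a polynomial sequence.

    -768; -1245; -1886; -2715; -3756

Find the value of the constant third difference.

Δ: -477, -641, -829, -1041
Δ²: -164, -188, -212
Δ³: -24, -24

-24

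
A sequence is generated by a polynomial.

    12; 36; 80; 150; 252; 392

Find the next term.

576

D1: 24, 44, 70, 102, 140
D2: 20, 26, 32, 38
D3: 6, 6, 6
Constant third difference = 6, so extend:
38 + 6 = 44;  140 + 44 = 184;  392 + 184 = 576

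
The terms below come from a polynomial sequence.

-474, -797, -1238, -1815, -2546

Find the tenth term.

Δ: -323  -441  -577  -731
Δ²: -118  -136  -154
Δ³: -18  -18
Constant third difference = -18, so extend:
-154 − 18 = -172;  -731 − 172 = -903;  -2546 − 903 = -3449
-172 − 18 = -190;  -903 − 190 = -1093;  -3449 − 1093 = -4542
-190 − 18 = -208;  -1093 − 208 = -1301;  -4542 − 1301 = -5843
-208 − 18 = -226;  -1301 − 226 = -1527;  -5843 − 1527 = -7370
-226 − 18 = -244;  -1527 − 244 = -1771;  -7370 − 1771 = -9141

-9141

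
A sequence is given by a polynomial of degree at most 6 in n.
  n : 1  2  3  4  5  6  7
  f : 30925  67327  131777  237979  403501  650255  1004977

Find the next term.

1499707

36402  64450  106202  165522  246754  354722
28048  41752  59320  81232  107968
13704  17568  21912  26736
3864  4344  4824
480  480
The fifth differences are constant (480).
4824 + 480 = 5304;  26736 + 5304 = 32040;  107968 + 32040 = 140008;  354722 + 140008 = 494730;  1004977 + 494730 = 1499707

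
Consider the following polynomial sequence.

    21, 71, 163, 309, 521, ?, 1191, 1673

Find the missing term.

811

Using the first 5 terms:
First differences: 50, 92, 146, 212
Second differences: 42, 54, 66
Third differences: 12, 12
Constant third difference = 12.
Extend forward: 66 + 12 = 78;  212 + 78 = 290;  521 + 290 = 811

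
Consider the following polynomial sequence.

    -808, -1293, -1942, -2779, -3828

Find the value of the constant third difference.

D1: -485, -649, -837, -1049
D2: -164, -188, -212
D3: -24, -24

-24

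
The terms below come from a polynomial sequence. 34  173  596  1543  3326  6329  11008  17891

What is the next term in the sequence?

Δ: 139, 423, 947, 1783, 3003, 4679, 6883
Δ²: 284, 524, 836, 1220, 1676, 2204
Δ³: 240, 312, 384, 456, 528
Δ⁴: 72, 72, 72, 72
Fourth differences constant at 72.
528 + 72 = 600;  2204 + 600 = 2804;  6883 + 2804 = 9687;  17891 + 9687 = 27578

27578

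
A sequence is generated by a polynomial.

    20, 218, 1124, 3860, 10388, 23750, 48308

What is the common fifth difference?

First differences: 198, 906, 2736, 6528, 13362, 24558
Second differences: 708, 1830, 3792, 6834, 11196
Third differences: 1122, 1962, 3042, 4362
Fourth differences: 840, 1080, 1320
Fifth differences: 240, 240

240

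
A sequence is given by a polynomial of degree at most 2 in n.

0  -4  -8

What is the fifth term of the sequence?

-4, -4
First differences constant at -4.
-8 − 4 = -12
-12 − 4 = -16

-16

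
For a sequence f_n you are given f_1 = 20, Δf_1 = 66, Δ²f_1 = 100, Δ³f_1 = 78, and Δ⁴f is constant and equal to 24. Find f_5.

Build the table forward from the leading diagonal:
Fourth differences: 24  24  24  24  24
Third differences: 78  102  126  150  174
Second differences: 100  178  280  406  556
First differences: 66  166  344  624  1030
f: 20  86  252  596  1220

1220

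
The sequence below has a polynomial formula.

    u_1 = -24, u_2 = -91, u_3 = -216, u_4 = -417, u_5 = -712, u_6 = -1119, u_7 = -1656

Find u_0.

3

D1: -67, -125, -201, -295, -407, -537
D2: -58, -76, -94, -112, -130
D3: -18, -18, -18, -18
The third differences are constant at -18.
Work back: -58 + 18 = -40;  -67 + 40 = -27;  -24 + 27 = 3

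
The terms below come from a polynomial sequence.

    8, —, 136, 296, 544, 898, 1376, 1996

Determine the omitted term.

46

Using the last 6 terms:
D1: 160, 248, 354, 478, 620
D2: 88, 106, 124, 142
D3: 18, 18, 18
Constant third difference = 18.
Extend backward: 88 − 18 = 70;  160 − 70 = 90;  136 − 90 = 46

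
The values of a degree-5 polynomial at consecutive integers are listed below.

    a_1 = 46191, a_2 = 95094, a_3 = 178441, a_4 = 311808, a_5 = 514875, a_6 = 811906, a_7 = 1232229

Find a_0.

D1: 48903  83347  133367  203067  297031  420323
D2: 34444  50020  69700  93964  123292
D3: 15576  19680  24264  29328
D4: 4104  4584  5064
D5: 480  480
The fifth differences are constant at 480.
Work back: 4104 − 480 = 3624;  15576 − 3624 = 11952;  34444 − 11952 = 22492;  48903 − 22492 = 26411;  46191 − 26411 = 19780

19780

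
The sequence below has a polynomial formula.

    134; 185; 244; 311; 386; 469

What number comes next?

560

51 , 59 , 67 , 75 , 83
8 , 8 , 8 , 8
Constant second difference = 8, so extend:
83 + 8 = 91;  469 + 91 = 560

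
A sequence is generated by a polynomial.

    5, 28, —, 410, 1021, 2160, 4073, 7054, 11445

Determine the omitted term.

129

Using the last 6 terms:
D1: 611  1139  1913  2981  4391
D2: 528  774  1068  1410
D3: 246  294  342
D4: 48  48
Constant fourth difference = 48.
Extend backward: 246 − 48 = 198;  528 − 198 = 330;  611 − 330 = 281;  410 − 281 = 129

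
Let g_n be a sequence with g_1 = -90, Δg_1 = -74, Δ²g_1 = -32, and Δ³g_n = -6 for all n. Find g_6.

-840

Build the table forward from the leading diagonal:
Third differences: -6  -6  -6  -6  -6  -6
Second differences: -32  -38  -44  -50  -56  -62
First differences: -74  -106  -144  -188  -238  -294
g: -90  -164  -270  -414  -602  -840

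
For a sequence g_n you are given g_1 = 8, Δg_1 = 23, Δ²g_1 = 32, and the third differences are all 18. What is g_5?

Build the table forward from the leading diagonal:
D3: 18, 18, 18, 18, 18
D2: 32, 50, 68, 86, 104
D1: 23, 55, 105, 173, 259
g: 8, 31, 86, 191, 364

364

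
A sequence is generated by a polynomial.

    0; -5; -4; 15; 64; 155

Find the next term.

300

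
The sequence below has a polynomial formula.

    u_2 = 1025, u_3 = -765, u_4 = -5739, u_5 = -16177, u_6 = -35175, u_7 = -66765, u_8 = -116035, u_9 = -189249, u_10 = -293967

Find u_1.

1215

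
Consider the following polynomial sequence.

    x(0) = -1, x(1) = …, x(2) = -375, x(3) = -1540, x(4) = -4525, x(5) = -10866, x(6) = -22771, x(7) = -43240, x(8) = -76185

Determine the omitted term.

Using the last 7 terms:
D1: -1165, -2985, -6341, -11905, -20469, -32945
D2: -1820, -3356, -5564, -8564, -12476
D3: -1536, -2208, -3000, -3912
D4: -672, -792, -912
D5: -120, -120
Constant fifth difference = -120.
Extend backward: -672 + 120 = -552;  -1536 + 552 = -984;  -1820 + 984 = -836;  -1165 + 836 = -329;  -375 + 329 = -46

-46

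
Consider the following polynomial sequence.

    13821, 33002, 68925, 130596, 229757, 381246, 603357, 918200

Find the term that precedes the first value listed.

4752

First differences: 19181  35923  61671  99161  151489  222111  314843
Second differences: 16742  25748  37490  52328  70622  92732
Third differences: 9006  11742  14838  18294  22110
Fourth differences: 2736  3096  3456  3816
Fifth differences: 360  360  360
The fifth differences are constant at 360.
Work back: 2736 − 360 = 2376;  9006 − 2376 = 6630;  16742 − 6630 = 10112;  19181 − 10112 = 9069;  13821 − 9069 = 4752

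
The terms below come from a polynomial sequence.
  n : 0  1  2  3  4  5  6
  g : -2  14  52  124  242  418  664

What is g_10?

2588

Δ: 16 , 38 , 72 , 118 , 176 , 246
Δ²: 22 , 34 , 46 , 58 , 70
Δ³: 12 , 12 , 12 , 12
Constant third difference = 12, so extend:
70 + 12 = 82;  246 + 82 = 328;  664 + 328 = 992
82 + 12 = 94;  328 + 94 = 422;  992 + 422 = 1414
94 + 12 = 106;  422 + 106 = 528;  1414 + 528 = 1942
106 + 12 = 118;  528 + 118 = 646;  1942 + 646 = 2588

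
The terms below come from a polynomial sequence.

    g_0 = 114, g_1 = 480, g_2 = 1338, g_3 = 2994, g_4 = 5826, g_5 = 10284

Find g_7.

26238

366  858  1656  2832  4458
492  798  1176  1626
306  378  450
72  72
Constant fourth difference = 72, so extend:
450 + 72 = 522;  1626 + 522 = 2148;  4458 + 2148 = 6606;  10284 + 6606 = 16890
522 + 72 = 594;  2148 + 594 = 2742;  6606 + 2742 = 9348;  16890 + 9348 = 26238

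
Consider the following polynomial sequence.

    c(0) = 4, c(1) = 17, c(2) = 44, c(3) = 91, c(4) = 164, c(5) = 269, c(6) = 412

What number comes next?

Δ: 13, 27, 47, 73, 105, 143
Δ²: 14, 20, 26, 32, 38
Δ³: 6, 6, 6, 6
Third differences constant at 6.
38 + 6 = 44;  143 + 44 = 187;  412 + 187 = 599

599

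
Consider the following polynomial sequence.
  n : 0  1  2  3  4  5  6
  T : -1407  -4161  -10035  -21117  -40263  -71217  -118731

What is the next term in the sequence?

D1: -2754  -5874  -11082  -19146  -30954  -47514
D2: -3120  -5208  -8064  -11808  -16560
D3: -2088  -2856  -3744  -4752
D4: -768  -888  -1008
D5: -120  -120
Constant fifth difference = -120, so extend:
-1008 − 120 = -1128;  -4752 − 1128 = -5880;  -16560 − 5880 = -22440;  -47514 − 22440 = -69954;  -118731 − 69954 = -188685

-188685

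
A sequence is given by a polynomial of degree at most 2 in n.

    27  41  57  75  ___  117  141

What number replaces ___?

95

Using the first 4 terms:
Δ: 14  16  18
Δ²: 2  2
Constant second difference = 2.
Extend forward: 18 + 2 = 20;  75 + 20 = 95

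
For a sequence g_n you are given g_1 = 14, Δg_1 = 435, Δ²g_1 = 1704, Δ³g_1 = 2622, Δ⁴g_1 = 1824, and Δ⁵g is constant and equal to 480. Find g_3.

Build the table forward from the leading diagonal:
Δ⁵: 480, 480, 480
Δ⁴: 1824, 2304, 2784
Δ³: 2622, 4446, 6750
Δ²: 1704, 4326, 8772
Δ: 435, 2139, 6465
g: 14, 449, 2588

2588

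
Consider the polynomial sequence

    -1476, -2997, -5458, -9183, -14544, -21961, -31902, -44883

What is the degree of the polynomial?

4

Δ: -1521, -2461, -3725, -5361, -7417, -9941, -12981
Δ²: -940, -1264, -1636, -2056, -2524, -3040
Δ³: -324, -372, -420, -468, -516
Δ⁴: -48, -48, -48, -48
The fourth differences are constant, so the polynomial has degree 4.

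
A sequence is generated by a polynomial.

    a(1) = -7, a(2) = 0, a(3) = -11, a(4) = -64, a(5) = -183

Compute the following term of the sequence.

-392

D1: 7  -11  -53  -119
D2: -18  -42  -66
D3: -24  -24
The third differences are constant (-24).
-66 − 24 = -90;  -119 − 90 = -209;  -183 − 209 = -392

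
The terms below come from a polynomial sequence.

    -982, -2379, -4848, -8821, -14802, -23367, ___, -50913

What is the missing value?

Using the first 6 terms:
Δ: -1397  -2469  -3973  -5981  -8565
Δ²: -1072  -1504  -2008  -2584
Δ³: -432  -504  -576
Δ⁴: -72  -72
Constant fourth difference = -72.
Extend forward: -576 − 72 = -648;  -2584 − 648 = -3232;  -8565 − 3232 = -11797;  -23367 − 11797 = -35164

-35164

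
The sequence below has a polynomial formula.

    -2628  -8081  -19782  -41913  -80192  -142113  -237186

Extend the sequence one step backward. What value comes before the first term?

-537

-5453  -11701  -22131  -38279  -61921  -95073
-6248  -10430  -16148  -23642  -33152
-4182  -5718  -7494  -9510
-1536  -1776  -2016
-240  -240
The fifth differences are constant at -240.
Work back: -1536 + 240 = -1296;  -4182 + 1296 = -2886;  -6248 + 2886 = -3362;  -5453 + 3362 = -2091;  -2628 + 2091 = -537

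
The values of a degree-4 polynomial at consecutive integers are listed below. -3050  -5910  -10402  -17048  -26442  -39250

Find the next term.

-56210

First differences: -2860, -4492, -6646, -9394, -12808
Second differences: -1632, -2154, -2748, -3414
Third differences: -522, -594, -666
Fourth differences: -72, -72
The fourth differences are constant (-72).
-666 − 72 = -738;  -3414 − 738 = -4152;  -12808 − 4152 = -16960;  -39250 − 16960 = -56210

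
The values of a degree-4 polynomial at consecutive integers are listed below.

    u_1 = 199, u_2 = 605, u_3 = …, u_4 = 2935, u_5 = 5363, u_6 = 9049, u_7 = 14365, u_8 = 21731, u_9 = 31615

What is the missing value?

1441

Using the last 6 terms:
D1: 2428  3686  5316  7366  9884
D2: 1258  1630  2050  2518
D3: 372  420  468
D4: 48  48
Constant fourth difference = 48.
Extend backward: 372 − 48 = 324;  1258 − 324 = 934;  2428 − 934 = 1494;  2935 − 1494 = 1441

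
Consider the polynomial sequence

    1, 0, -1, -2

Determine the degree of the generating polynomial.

1

-1, -1, -1
The first differences are constant, so the polynomial has degree 1.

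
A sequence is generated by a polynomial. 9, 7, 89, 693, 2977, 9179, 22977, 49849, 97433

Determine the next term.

First differences: -2  82  604  2284  6202  13798  26872  47584
Second differences: 84  522  1680  3918  7596  13074  20712
Third differences: 438  1158  2238  3678  5478  7638
Fourth differences: 720  1080  1440  1800  2160
Fifth differences: 360  360  360  360
Constant fifth difference = 360, so extend:
2160 + 360 = 2520;  7638 + 2520 = 10158;  20712 + 10158 = 30870;  47584 + 30870 = 78454;  97433 + 78454 = 175887

175887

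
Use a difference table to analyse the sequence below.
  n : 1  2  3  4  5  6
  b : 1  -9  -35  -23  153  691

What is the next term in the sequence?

1861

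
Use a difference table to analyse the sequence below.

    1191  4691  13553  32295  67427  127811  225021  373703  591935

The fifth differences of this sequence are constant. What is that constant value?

Δ: 3500, 8862, 18742, 35132, 60384, 97210, 148682, 218232
Δ²: 5362, 9880, 16390, 25252, 36826, 51472, 69550
Δ³: 4518, 6510, 8862, 11574, 14646, 18078
Δ⁴: 1992, 2352, 2712, 3072, 3432
Δ⁵: 360, 360, 360, 360

360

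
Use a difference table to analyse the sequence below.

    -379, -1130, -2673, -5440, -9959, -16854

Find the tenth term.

-84034

-751 , -1543 , -2767 , -4519 , -6895
-792 , -1224 , -1752 , -2376
-432 , -528 , -624
-96 , -96
Fourth differences constant at -96.
-624 − 96 = -720;  -2376 − 720 = -3096;  -6895 − 3096 = -9991;  -16854 − 9991 = -26845
-720 − 96 = -816;  -3096 − 816 = -3912;  -9991 − 3912 = -13903;  -26845 − 13903 = -40748
-816 − 96 = -912;  -3912 − 912 = -4824;  -13903 − 4824 = -18727;  -40748 − 18727 = -59475
-912 − 96 = -1008;  -4824 − 1008 = -5832;  -18727 − 5832 = -24559;  -59475 − 24559 = -84034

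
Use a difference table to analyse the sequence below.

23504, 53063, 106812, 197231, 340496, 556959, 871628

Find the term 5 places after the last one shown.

D1: 29559, 53749, 90419, 143265, 216463, 314669
D2: 24190, 36670, 52846, 73198, 98206
D3: 12480, 16176, 20352, 25008
D4: 3696, 4176, 4656
D5: 480, 480
Constant fifth difference = 480, so extend:
4656 + 480 = 5136;  25008 + 5136 = 30144;  98206 + 30144 = 128350;  314669 + 128350 = 443019;  871628 + 443019 = 1314647
5136 + 480 = 5616;  30144 + 5616 = 35760;  128350 + 35760 = 164110;  443019 + 164110 = 607129;  1314647 + 607129 = 1921776
5616 + 480 = 6096;  35760 + 6096 = 41856;  164110 + 41856 = 205966;  607129 + 205966 = 813095;  1921776 + 813095 = 2734871
6096 + 480 = 6576;  41856 + 6576 = 48432;  205966 + 48432 = 254398;  813095 + 254398 = 1067493;  2734871 + 1067493 = 3802364
6576 + 480 = 7056;  48432 + 7056 = 55488;  254398 + 55488 = 309886;  1067493 + 309886 = 1377379;  3802364 + 1377379 = 5179743

5179743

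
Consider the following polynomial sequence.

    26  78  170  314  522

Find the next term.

806

52  92  144  208
40  52  64
12  12
Constant third difference = 12, so extend:
64 + 12 = 76;  208 + 76 = 284;  522 + 284 = 806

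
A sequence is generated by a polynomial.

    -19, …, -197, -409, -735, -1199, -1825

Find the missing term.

Using the last 5 terms:
-212, -326, -464, -626
-114, -138, -162
-24, -24
Constant third difference = -24.
Extend backward: -114 + 24 = -90;  -212 + 90 = -122;  -197 + 122 = -75

-75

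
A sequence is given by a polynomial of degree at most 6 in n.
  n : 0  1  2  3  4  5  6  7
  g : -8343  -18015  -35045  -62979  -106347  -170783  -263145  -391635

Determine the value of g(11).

-1484675

D1: -9672  -17030  -27934  -43368  -64436  -92362  -128490
D2: -7358  -10904  -15434  -21068  -27926  -36128
D3: -3546  -4530  -5634  -6858  -8202
D4: -984  -1104  -1224  -1344
D5: -120  -120  -120
Constant fifth difference = -120, so extend:
-1344 − 120 = -1464;  -8202 − 1464 = -9666;  -36128 − 9666 = -45794;  -128490 − 45794 = -174284;  -391635 − 174284 = -565919
-1464 − 120 = -1584;  -9666 − 1584 = -11250;  -45794 − 11250 = -57044;  -174284 − 57044 = -231328;  -565919 − 231328 = -797247
-1584 − 120 = -1704;  -11250 − 1704 = -12954;  -57044 − 12954 = -69998;  -231328 − 69998 = -301326;  -797247 − 301326 = -1098573
-1704 − 120 = -1824;  -12954 − 1824 = -14778;  -69998 − 14778 = -84776;  -301326 − 84776 = -386102;  -1098573 − 386102 = -1484675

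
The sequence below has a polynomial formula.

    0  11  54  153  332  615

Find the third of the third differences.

First differences: 11, 43, 99, 179, 283
Second differences: 32, 56, 80, 104
Third differences: 24, 24, 24

24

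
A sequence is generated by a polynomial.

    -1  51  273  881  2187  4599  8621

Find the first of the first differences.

First differences: 52, 222, 608, 1306, 2412, 4022
Second differences: 170, 386, 698, 1106, 1610
Third differences: 216, 312, 408, 504
Fourth differences: 96, 96, 96

52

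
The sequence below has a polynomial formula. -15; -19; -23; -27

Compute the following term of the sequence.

-31

First differences: -4  -4  -4
Constant first difference = -4, so extend:
-27 − 4 = -31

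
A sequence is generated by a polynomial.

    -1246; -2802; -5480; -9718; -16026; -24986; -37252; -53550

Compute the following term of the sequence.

Δ: -1556  -2678  -4238  -6308  -8960  -12266  -16298
Δ²: -1122  -1560  -2070  -2652  -3306  -4032
Δ³: -438  -510  -582  -654  -726
Δ⁴: -72  -72  -72  -72
The fourth differences are constant (-72).
-726 − 72 = -798;  -4032 − 798 = -4830;  -16298 − 4830 = -21128;  -53550 − 21128 = -74678

-74678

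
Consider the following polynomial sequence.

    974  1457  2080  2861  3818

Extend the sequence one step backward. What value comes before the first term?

483  623  781  957
140  158  176
18  18
The third differences are constant at 18.
Work back: 140 − 18 = 122;  483 − 122 = 361;  974 − 361 = 613

613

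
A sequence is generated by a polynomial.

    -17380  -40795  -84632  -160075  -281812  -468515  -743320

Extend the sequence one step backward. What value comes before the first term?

D1: -23415  -43837  -75443  -121737  -186703  -274805
D2: -20422  -31606  -46294  -64966  -88102
D3: -11184  -14688  -18672  -23136
D4: -3504  -3984  -4464
D5: -480  -480
The fifth differences are constant at -480.
Work back: -3504 + 480 = -3024;  -11184 + 3024 = -8160;  -20422 + 8160 = -12262;  -23415 + 12262 = -11153;  -17380 + 11153 = -6227

-6227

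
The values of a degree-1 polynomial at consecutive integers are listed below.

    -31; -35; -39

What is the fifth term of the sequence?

-47

-4, -4
The first differences are constant (-4).
-39 − 4 = -43
-43 − 4 = -47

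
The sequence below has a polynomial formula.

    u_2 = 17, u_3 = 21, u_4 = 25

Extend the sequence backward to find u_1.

Δ: 4, 4
The first differences are constant at 4.
Work back: 17 − 4 = 13

13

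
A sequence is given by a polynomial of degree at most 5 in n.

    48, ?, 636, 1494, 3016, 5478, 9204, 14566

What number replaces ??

214

Using the last 6 terms:
First differences: 858, 1522, 2462, 3726, 5362
Second differences: 664, 940, 1264, 1636
Third differences: 276, 324, 372
Fourth differences: 48, 48
Constant fourth difference = 48.
Extend backward: 276 − 48 = 228;  664 − 228 = 436;  858 − 436 = 422;  636 − 422 = 214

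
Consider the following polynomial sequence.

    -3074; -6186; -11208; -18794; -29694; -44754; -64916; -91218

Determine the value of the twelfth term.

-281946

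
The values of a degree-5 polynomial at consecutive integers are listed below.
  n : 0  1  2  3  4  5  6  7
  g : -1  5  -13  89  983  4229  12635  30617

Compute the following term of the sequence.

D1: 6, -18, 102, 894, 3246, 8406, 17982
D2: -24, 120, 792, 2352, 5160, 9576
D3: 144, 672, 1560, 2808, 4416
D4: 528, 888, 1248, 1608
D5: 360, 360, 360
The fifth differences are constant (360).
1608 + 360 = 1968;  4416 + 1968 = 6384;  9576 + 6384 = 15960;  17982 + 15960 = 33942;  30617 + 33942 = 64559

64559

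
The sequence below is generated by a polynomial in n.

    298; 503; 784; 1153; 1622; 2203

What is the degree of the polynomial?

3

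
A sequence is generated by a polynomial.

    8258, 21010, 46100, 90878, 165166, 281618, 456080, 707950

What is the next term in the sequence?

1060538

D1: 12752  25090  44778  74288  116452  174462  251870
D2: 12338  19688  29510  42164  58010  77408
D3: 7350  9822  12654  15846  19398
D4: 2472  2832  3192  3552
D5: 360  360  360
Fifth differences constant at 360.
3552 + 360 = 3912;  19398 + 3912 = 23310;  77408 + 23310 = 100718;  251870 + 100718 = 352588;  707950 + 352588 = 1060538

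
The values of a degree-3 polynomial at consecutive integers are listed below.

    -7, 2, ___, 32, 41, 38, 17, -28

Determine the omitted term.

17

Using the last 5 terms:
9, -3, -21, -45
-12, -18, -24
-6, -6
Constant third difference = -6.
Extend backward: -12 + 6 = -6;  9 + 6 = 15;  32 − 15 = 17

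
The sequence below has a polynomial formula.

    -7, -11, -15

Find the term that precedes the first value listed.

Δ: -4, -4
The first differences are constant at -4.
Work back: -7 + 4 = -3

-3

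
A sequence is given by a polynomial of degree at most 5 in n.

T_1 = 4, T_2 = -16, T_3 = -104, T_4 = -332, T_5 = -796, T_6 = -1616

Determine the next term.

First differences: -20, -88, -228, -464, -820
Second differences: -68, -140, -236, -356
Third differences: -72, -96, -120
Fourth differences: -24, -24
Constant fourth difference = -24, so extend:
-120 − 24 = -144;  -356 − 144 = -500;  -820 − 500 = -1320;  -1616 − 1320 = -2936

-2936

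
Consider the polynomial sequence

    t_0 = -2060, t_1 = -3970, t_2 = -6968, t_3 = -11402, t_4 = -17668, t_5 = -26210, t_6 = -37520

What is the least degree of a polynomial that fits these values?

4

D1: -1910, -2998, -4434, -6266, -8542, -11310
D2: -1088, -1436, -1832, -2276, -2768
D3: -348, -396, -444, -492
D4: -48, -48, -48
The fourth differences are constant, so the polynomial has degree 4.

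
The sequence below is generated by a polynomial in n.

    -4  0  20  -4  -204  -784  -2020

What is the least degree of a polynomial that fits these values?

4

D1: 4, 20, -24, -200, -580, -1236
D2: 16, -44, -176, -380, -656
D3: -60, -132, -204, -276
D4: -72, -72, -72
The fourth differences are constant, so the polynomial has degree 4.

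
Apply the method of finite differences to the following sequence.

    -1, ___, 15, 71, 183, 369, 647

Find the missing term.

Using the last 5 terms:
Δ: 56, 112, 186, 278
Δ²: 56, 74, 92
Δ³: 18, 18
Constant third difference = 18.
Extend backward: 56 − 18 = 38;  56 − 38 = 18;  15 − 18 = -3

-3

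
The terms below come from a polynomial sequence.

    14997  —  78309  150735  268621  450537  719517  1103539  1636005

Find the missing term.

36757

Using the last 7 terms:
D1: 72426, 117886, 181916, 268980, 384022, 532466
D2: 45460, 64030, 87064, 115042, 148444
D3: 18570, 23034, 27978, 33402
D4: 4464, 4944, 5424
D5: 480, 480
Constant fifth difference = 480.
Extend backward: 4464 − 480 = 3984;  18570 − 3984 = 14586;  45460 − 14586 = 30874;  72426 − 30874 = 41552;  78309 − 41552 = 36757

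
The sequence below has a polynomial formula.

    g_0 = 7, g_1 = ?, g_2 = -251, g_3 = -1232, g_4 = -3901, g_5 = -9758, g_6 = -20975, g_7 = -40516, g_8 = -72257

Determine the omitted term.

Using the last 7 terms:
First differences: -981, -2669, -5857, -11217, -19541, -31741
Second differences: -1688, -3188, -5360, -8324, -12200
Third differences: -1500, -2172, -2964, -3876
Fourth differences: -672, -792, -912
Fifth differences: -120, -120
Constant fifth difference = -120.
Extend backward: -672 + 120 = -552;  -1500 + 552 = -948;  -1688 + 948 = -740;  -981 + 740 = -241;  -251 + 241 = -10

-10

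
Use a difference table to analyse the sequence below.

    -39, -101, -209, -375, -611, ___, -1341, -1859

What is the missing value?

-929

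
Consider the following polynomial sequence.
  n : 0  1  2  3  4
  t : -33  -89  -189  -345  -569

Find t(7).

Δ: -56, -100, -156, -224
Δ²: -44, -56, -68
Δ³: -12, -12
Constant third difference = -12, so extend:
-68 − 12 = -80;  -224 − 80 = -304;  -569 − 304 = -873
-80 − 12 = -92;  -304 − 92 = -396;  -873 − 396 = -1269
-92 − 12 = -104;  -396 − 104 = -500;  -1269 − 500 = -1769

-1769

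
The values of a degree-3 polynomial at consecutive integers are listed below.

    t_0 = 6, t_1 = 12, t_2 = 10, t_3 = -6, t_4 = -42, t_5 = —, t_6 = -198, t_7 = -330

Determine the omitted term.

-104

Using the first 5 terms:
D1: 6, -2, -16, -36
D2: -8, -14, -20
D3: -6, -6
Constant third difference = -6.
Extend forward: -20 − 6 = -26;  -36 − 26 = -62;  -42 − 62 = -104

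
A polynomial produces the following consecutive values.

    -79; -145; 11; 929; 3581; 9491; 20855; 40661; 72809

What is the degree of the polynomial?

Δ: -66, 156, 918, 2652, 5910, 11364, 19806, 32148
Δ²: 222, 762, 1734, 3258, 5454, 8442, 12342
Δ³: 540, 972, 1524, 2196, 2988, 3900
Δ⁴: 432, 552, 672, 792, 912
Δ⁵: 120, 120, 120, 120
The fifth differences are constant, so the polynomial has degree 5.

5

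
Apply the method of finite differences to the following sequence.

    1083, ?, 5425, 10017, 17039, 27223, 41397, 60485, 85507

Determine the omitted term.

2627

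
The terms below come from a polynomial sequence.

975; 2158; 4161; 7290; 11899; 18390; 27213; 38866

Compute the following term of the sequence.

53895

First differences: 1183, 2003, 3129, 4609, 6491, 8823, 11653
Second differences: 820, 1126, 1480, 1882, 2332, 2830
Third differences: 306, 354, 402, 450, 498
Fourth differences: 48, 48, 48, 48
Fourth differences constant at 48.
498 + 48 = 546;  2830 + 546 = 3376;  11653 + 3376 = 15029;  38866 + 15029 = 53895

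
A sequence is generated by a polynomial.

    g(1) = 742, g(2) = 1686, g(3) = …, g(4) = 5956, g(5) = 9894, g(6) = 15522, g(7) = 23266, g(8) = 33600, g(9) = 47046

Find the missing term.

Using the last 6 terms:
Δ: 3938  5628  7744  10334  13446
Δ²: 1690  2116  2590  3112
Δ³: 426  474  522
Δ⁴: 48  48
Constant fourth difference = 48.
Extend backward: 426 − 48 = 378;  1690 − 378 = 1312;  3938 − 1312 = 2626;  5956 − 2626 = 3330

3330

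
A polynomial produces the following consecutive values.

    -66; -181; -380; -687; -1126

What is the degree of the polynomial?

3

D1: -115, -199, -307, -439
D2: -84, -108, -132
D3: -24, -24
The third differences are constant, so the polynomial has degree 3.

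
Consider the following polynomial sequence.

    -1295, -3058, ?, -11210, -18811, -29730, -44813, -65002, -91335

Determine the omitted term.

Using the last 6 terms:
D1: -7601, -10919, -15083, -20189, -26333
D2: -3318, -4164, -5106, -6144
D3: -846, -942, -1038
D4: -96, -96
Constant fourth difference = -96.
Extend backward: -846 + 96 = -750;  -3318 + 750 = -2568;  -7601 + 2568 = -5033;  -11210 + 5033 = -6177

-6177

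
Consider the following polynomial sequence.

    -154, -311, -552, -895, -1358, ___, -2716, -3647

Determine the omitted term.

Using the first 5 terms:
Δ: -157, -241, -343, -463
Δ²: -84, -102, -120
Δ³: -18, -18
Constant third difference = -18.
Extend forward: -120 − 18 = -138;  -463 − 138 = -601;  -1358 − 601 = -1959

-1959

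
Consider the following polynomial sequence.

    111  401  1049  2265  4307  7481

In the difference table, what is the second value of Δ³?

D1: 290, 648, 1216, 2042, 3174
D2: 358, 568, 826, 1132
D3: 210, 258, 306
D4: 48, 48

258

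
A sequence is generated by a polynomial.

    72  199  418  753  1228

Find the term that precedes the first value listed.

13

First differences: 127  219  335  475
Second differences: 92  116  140
Third differences: 24  24
The third differences are constant at 24.
Work back: 92 − 24 = 68;  127 − 68 = 59;  72 − 59 = 13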